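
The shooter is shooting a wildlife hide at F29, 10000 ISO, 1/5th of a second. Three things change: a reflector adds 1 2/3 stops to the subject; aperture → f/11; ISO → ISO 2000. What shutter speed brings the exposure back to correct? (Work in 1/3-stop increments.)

Scene light: 1 2/3 stops brighter.
Aperture: f/29 → f/25 → f/22 → f/20 → f/18 → f/16 → f/14 → f/13 → f/11 — 2 2/3 stops opened up (brighter).
ISO: 10000 → 8000 → 6400 → 5000 → 4000 → 3200 → 2500 → 2000 — 2 1/3 stops lower (darker).
Net so far: 2 stops brighter. Shutter speed: 1/5 → 1/6 → 1/8 → 1/10 → 1/13 → 1/15 → 1/20.

1/20s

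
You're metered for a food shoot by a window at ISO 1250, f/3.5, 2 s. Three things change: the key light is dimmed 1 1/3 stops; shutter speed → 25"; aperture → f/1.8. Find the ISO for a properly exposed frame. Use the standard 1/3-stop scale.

ISO 64

Scene light: 1 1/3 stops darker.
Shutter speed: 2 → 2.5 → 3.2 → 4 → 5 → 6 → 8 → 10 → 13 → 15 → 20 → 25 — 3 2/3 stops longer (brighter).
Aperture: f/3.5 → f/3.2 → f/2.8 → f/2.5 → f/2.2 → f/2 → f/1.8 — 2 stops opened up (brighter).
Net so far: 4 1/3 stops brighter. ISO: 1250 → 1000 → 800 → 640 → 500 → 400 → 320 → 250 → 200 → 160 → 125 → 100 → 80 → 64.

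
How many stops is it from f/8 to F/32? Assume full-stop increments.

f/8 → f/11 → f/16 → f/22 → f/32 — count the steps: 4 stops.

4 stops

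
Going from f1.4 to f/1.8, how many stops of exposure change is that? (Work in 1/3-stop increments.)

f/1.4 → f/1.6 → f/1.8 — count the steps: 2 third-stops = 2/3 stop.

2/3 stop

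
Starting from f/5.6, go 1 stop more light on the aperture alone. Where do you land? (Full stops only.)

f/4

Aperture: f/5.6 → f/4 — 1 stop larger aperture (brighter).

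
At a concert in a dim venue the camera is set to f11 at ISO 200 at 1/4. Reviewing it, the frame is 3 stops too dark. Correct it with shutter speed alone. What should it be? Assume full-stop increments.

Underexposed by 3 stops → need 3 stops brighter.
Shutter speed: 1/4 → 1/2 → 1 → 2.

2 s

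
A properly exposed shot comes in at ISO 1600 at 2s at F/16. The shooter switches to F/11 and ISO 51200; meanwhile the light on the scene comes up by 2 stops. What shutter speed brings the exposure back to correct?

1/125s

Scene light: 2 stops brighter.
Aperture: f/16 → f/11 — 1 stop wider (brighter).
ISO: 1600 → 3200 → 6400 → 12800 → 25600 → 51200 — 5 stops higher (brighter).
Net so far: 8 stops brighter. Shutter speed: 2 → 1 → 1/2 → 1/4 → 1/8 → 1/15 → 1/30 → 1/60 → 1/125.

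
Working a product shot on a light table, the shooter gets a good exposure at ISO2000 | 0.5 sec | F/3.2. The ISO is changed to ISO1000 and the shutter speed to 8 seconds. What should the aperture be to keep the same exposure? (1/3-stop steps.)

f/9

ISO: 2000 → 1600 → 1250 → 1000 — 1 stop lower (darker).
Shutter speed: 0.5 → 0.6 → 0.8 → 1 → 1.3 → 1.6 → 2 → 2.5 → 3.2 → 4 → 5 → 6 → 8 — 4 stops slower (brighter).
Net change so far: 3 stops brighter. Offset with the aperture: f/3.2 → f/3.5 → f/4 → f/4.5 → f/5 → f/5.6 → f/6.3 → f/7.1 → f/8 → f/9.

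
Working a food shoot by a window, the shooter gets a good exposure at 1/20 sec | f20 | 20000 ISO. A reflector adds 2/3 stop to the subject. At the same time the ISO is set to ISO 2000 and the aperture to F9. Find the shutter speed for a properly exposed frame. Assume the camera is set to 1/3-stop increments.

1/15s

Scene light: 2/3 stop brighter.
ISO: 20000 → 16000 → 12800 → 10000 → 8000 → 6400 → 5000 → 4000 → 3200 → 2500 → 2000 — 3 1/3 stops lower (darker).
Aperture: f/20 → f/18 → f/16 → f/14 → f/13 → f/11 → f/10 → f/9 — 2 1/3 stops wider (brighter).
Net so far: 1/3 stop darker. Shutter speed: 1/20 → 1/15.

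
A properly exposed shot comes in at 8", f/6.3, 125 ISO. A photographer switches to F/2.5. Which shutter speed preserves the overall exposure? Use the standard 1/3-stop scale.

1.3 s

Aperture: f/6.3 → f/5.6 → f/5 → f/4.5 → f/4 → f/3.5 → f/3.2 → f/2.8 → f/2.5 — 2 2/3 stops wider (brighter).
Need 2 2/3 stops darker from the shutter speed: 8 → 6 → 5 → 4 → 3.2 → 2.5 → 2 → 1.6 → 1.3.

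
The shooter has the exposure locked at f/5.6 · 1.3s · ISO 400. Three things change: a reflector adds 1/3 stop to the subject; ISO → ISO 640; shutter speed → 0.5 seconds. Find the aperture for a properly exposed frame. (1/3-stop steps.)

f/5

Scene light: 1/3 stop brighter.
ISO: 400 → 500 → 640 — 2/3 stop higher (brighter).
Shutter speed: 1.3 → 1 → 0.8 → 0.6 → 0.5 — 1 1/3 stops shorter (darker).
Net so far: 1/3 stop darker. Aperture: f/5.6 → f/5.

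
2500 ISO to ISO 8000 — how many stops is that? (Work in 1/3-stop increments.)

1 2/3 stops

2500 → 3200 → 4000 → 5000 → 6400 → 8000 — count the steps: 5 third-stops = 1 2/3 stops.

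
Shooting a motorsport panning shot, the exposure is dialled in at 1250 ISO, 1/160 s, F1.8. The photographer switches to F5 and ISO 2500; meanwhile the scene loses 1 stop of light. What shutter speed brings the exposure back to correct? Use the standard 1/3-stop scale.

1/20s

Scene light: 1 stop darker.
Aperture: f/1.8 → f/2 → f/2.2 → f/2.5 → f/2.8 → f/3.2 → f/3.5 → f/4 → f/4.5 → f/5 — 3 stops smaller aperture (darker).
ISO: 1250 → 1600 → 2000 → 2500 — 1 stop higher (brighter).
Net so far: 3 stops darker. Shutter speed: 1/160 → 1/125 → 1/100 → 1/80 → 1/60 → 1/50 → 1/40 → 1/30 → 1/25 → 1/20.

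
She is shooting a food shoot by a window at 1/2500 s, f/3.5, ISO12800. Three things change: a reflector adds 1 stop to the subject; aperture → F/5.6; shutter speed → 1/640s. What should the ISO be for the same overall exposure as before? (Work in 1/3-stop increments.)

ISO 4000

Scene light: 1 stop brighter.
Aperture: f/3.5 → f/4 → f/4.5 → f/5 → f/5.6 — 1 1/3 stops stopped down (darker).
Shutter speed: 1/2500 → 1/2000 → 1/1600 → 1/1250 → 1/1000 → 1/800 → 1/640 — 2 stops slower (brighter).
Net so far: 1 2/3 stops brighter. ISO: 12800 → 10000 → 8000 → 6400 → 5000 → 4000.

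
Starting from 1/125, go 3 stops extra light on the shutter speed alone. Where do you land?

1/15s

Shutter speed: 1/125 → 1/60 → 1/30 → 1/15 — 3 stops longer (brighter).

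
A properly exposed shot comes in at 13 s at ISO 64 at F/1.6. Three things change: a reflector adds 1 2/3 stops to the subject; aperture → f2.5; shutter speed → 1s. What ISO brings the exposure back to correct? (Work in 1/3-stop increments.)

Scene light: 1 2/3 stops brighter.
Aperture: f/1.6 → f/1.8 → f/2 → f/2.2 → f/2.5 — 1 1/3 stops narrower (darker).
Shutter speed: 13 → 10 → 8 → 6 → 5 → 4 → 3.2 → 2.5 → 2 → 1.6 → 1.3 → 1 — 3 2/3 stops shorter (darker).
Net so far: 3 1/3 stops darker. ISO: 64 → 80 → 100 → 125 → 160 → 200 → 250 → 320 → 400 → 500 → 640.

ISO 640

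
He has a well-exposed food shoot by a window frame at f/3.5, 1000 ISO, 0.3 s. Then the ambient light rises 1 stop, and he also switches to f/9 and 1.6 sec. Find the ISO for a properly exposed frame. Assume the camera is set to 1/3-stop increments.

Scene light: 1 stop brighter.
Aperture: f/3.5 → f/4 → f/4.5 → f/5 → f/5.6 → f/6.3 → f/7.1 → f/8 → f/9 — 2 2/3 stops stopped down (darker).
Shutter speed: 0.3 → 0.4 → 0.5 → 0.6 → 0.8 → 1 → 1.3 → 1.6 — 2 1/3 stops slower (brighter).
Net so far: 2/3 stop brighter. ISO: 1000 → 800 → 640.

ISO 640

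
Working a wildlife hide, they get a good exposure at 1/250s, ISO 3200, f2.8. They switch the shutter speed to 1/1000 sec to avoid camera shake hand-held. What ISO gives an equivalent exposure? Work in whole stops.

Shutter speed: 1/250 → 1/500 → 1/1000 — 2 stops shorter (darker).
Need 2 stops brighter from the ISO: 3200 → 6400 → 12800.

ISO 12800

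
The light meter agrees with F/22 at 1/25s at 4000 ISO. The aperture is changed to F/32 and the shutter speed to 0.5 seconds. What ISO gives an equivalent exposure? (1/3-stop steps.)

ISO 640

Aperture: f/22 → f/25 → f/29 → f/32 — 1 stop smaller aperture (darker).
Shutter speed: 1/25 → 1/20 → 1/15 → 1/13 → 1/10 → 1/8 → 1/6 → 1/5 → 1/4 → 0.3 → 0.4 → 0.5 — 3 2/3 stops slower (brighter).
Net change so far: 2 2/3 stops brighter. Offset with the ISO: 4000 → 3200 → 2500 → 2000 → 1600 → 1250 → 1000 → 800 → 640.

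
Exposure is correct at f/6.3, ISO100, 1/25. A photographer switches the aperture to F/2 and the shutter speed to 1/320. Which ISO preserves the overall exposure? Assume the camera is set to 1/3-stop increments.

ISO 125

Aperture: f/6.3 → f/5.6 → f/5 → f/4.5 → f/4 → f/3.5 → f/3.2 → f/2.8 → f/2.5 → f/2.2 → f/2 — 3 1/3 stops larger aperture (brighter).
Shutter speed: 1/25 → 1/30 → 1/40 → 1/50 → 1/60 → 1/80 → 1/100 → 1/125 → 1/160 → 1/200 → 1/250 → 1/320 — 3 2/3 stops shorter (darker).
Net change so far: 1/3 stop darker. Offset with the ISO: 100 → 125.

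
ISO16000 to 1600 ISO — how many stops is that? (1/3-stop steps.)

16000 → 12800 → 10000 → 8000 → 6400 → 5000 → 4000 → 3200 → 2500 → 2000 → 1600 — count the steps: 10 third-stops = 3 1/3 stops.

3 1/3 stops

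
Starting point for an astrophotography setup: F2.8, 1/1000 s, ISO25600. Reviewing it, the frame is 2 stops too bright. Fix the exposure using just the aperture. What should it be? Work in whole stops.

f/5.6

Overexposed by 2 stops → need 2 stops darker.
Aperture: f/2.8 → f/4 → f/5.6.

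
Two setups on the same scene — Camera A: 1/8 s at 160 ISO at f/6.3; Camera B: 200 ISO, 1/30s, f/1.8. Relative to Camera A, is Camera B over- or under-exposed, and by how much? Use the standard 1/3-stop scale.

2 stops brighter

Aperture: f/6.3 → f/5.6 → f/5 → f/4.5 → f/4 → f/3.5 → f/3.2 → f/2.8 → f/2.5 → f/2.2 → f/2 → f/1.8 — 3 2/3 stops opened up (brighter).
Shutter speed: 1/8 → 1/10 → 1/13 → 1/15 → 1/20 → 1/25 → 1/30 — 2 stops shorter (darker).
ISO: 160 → 200 — 1/3 stop higher (brighter).
Net: +3 2/3 −2 +1/3 = +2 stops.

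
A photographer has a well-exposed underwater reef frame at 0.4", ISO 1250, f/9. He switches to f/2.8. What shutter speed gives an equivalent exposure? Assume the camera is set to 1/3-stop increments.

1/25s

Aperture: f/9 → f/8 → f/7.1 → f/6.3 → f/5.6 → f/5 → f/4.5 → f/4 → f/3.5 → f/3.2 → f/2.8 — 3 1/3 stops wider (brighter).
Need 3 1/3 stops darker from the shutter speed: 0.4 → 0.3 → 1/4 → 1/5 → 1/6 → 1/8 → 1/10 → 1/13 → 1/15 → 1/20 → 1/25.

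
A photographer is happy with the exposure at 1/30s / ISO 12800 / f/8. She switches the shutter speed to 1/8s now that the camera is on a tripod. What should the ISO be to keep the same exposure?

ISO 3200

Shutter speed: 1/30 → 1/15 → 1/8 — 2 stops longer (brighter).
Need 2 stops darker from the ISO: 12800 → 6400 → 3200.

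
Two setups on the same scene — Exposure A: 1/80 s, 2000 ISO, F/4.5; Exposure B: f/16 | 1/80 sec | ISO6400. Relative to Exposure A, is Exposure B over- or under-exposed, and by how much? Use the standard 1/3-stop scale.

Aperture: f/4.5 → f/5 → f/5.6 → f/6.3 → f/7.1 → f/8 → f/9 → f/10 → f/11 → f/13 → f/14 → f/16 — 3 2/3 stops smaller aperture (darker).
Shutter speed: unchanged.
ISO: 2000 → 2500 → 3200 → 4000 → 5000 → 6400 — 1 2/3 stops higher (brighter).
Net: −3 2/3 +1 2/3 = −2 stops.

2 stops darker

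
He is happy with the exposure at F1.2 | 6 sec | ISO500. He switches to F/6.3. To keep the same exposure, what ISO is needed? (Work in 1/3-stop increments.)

ISO 12800

Aperture: f/1.2 → f/1.4 → f/1.6 → f/1.8 → f/2 → f/2.2 → f/2.5 → f/2.8 → f/3.2 → f/3.5 → f/4 → f/4.5 → f/5 → f/5.6 → f/6.3 — 4 2/3 stops stopped down (darker).
Need 4 2/3 stops brighter from the ISO: 500 → 640 → 800 → 1000 → 1250 → 1600 → 2000 → 2500 → 3200 → 4000 → 5000 → 6400 → 8000 → 10000 → 12800.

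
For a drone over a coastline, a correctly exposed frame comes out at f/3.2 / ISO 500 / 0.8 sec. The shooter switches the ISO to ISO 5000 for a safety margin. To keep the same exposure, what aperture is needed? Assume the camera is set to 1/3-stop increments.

f/10

ISO: 500 → 640 → 800 → 1000 → 1250 → 1600 → 2000 → 2500 → 3200 → 4000 → 5000 — 3 1/3 stops higher (brighter).
Need 3 1/3 stops darker from the aperture: f/3.2 → f/3.5 → f/4 → f/4.5 → f/5 → f/5.6 → f/6.3 → f/7.1 → f/8 → f/9 → f/10.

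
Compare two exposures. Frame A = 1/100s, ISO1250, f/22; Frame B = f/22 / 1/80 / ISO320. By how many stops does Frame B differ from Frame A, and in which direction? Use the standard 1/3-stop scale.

Aperture: unchanged.
Shutter speed: 1/100 → 1/80 — 1/3 stop longer (brighter).
ISO: 1250 → 1000 → 800 → 640 → 500 → 400 → 320 — 2 stops dropped (darker).
Net: +1/3 −2 = −1 2/3 stops.

1 2/3 stops darker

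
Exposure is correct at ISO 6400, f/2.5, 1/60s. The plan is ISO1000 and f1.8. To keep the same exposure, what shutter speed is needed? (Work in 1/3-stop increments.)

1/20s

ISO: 6400 → 5000 → 4000 → 3200 → 2500 → 2000 → 1600 → 1250 → 1000 — 2 2/3 stops dropped (darker).
Aperture: f/2.5 → f/2.2 → f/2 → f/1.8 — 1 stop wider (brighter).
Net change so far: 1 2/3 stops darker. Offset with the shutter speed: 1/60 → 1/50 → 1/40 → 1/30 → 1/25 → 1/20.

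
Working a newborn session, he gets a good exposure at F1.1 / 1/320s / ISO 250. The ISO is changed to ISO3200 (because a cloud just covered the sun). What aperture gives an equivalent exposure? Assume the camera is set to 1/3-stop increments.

ISO: 250 → 320 → 400 → 500 → 640 → 800 → 1000 → 1250 → 1600 → 2000 → 2500 → 3200 — 3 2/3 stops higher (brighter).
Need 3 2/3 stops darker from the aperture: f/1.1 → f/1.2 → f/1.4 → f/1.6 → f/1.8 → f/2 → f/2.2 → f/2.5 → f/2.8 → f/3.2 → f/3.5 → f/4.

f/4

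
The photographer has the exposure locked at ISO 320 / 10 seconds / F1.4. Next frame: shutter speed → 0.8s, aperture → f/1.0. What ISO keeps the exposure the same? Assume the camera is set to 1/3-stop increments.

Shutter speed: 10 → 8 → 6 → 5 → 4 → 3.2 → 2.5 → 2 → 1.6 → 1.3 → 1 → 0.8 — 3 2/3 stops faster (darker).
Aperture: f/1.4 → f/1.2 → f/1.1 → f/1.0 — 1 stop larger aperture (brighter).
Net change so far: 2 2/3 stops darker. Offset with the ISO: 320 → 400 → 500 → 640 → 800 → 1000 → 1250 → 1600 → 2000.

ISO 2000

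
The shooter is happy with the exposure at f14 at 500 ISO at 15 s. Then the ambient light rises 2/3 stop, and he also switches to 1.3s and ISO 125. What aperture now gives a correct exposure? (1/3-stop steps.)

Scene light: 2/3 stop brighter.
Shutter speed: 15 → 13 → 10 → 8 → 6 → 5 → 4 → 3.2 → 2.5 → 2 → 1.6 → 1.3 — 3 2/3 stops shorter (darker).
ISO: 500 → 400 → 320 → 250 → 200 → 160 → 125 — 2 stops lower (darker).
Net so far: 5 stops darker. Aperture: f/14 → f/13 → f/11 → f/10 → f/9 → f/8 → f/7.1 → f/6.3 → f/5.6 → f/5 → f/4.5 → f/4 → f/3.5 → f/3.2 → f/2.8 → f/2.5.

f/2.5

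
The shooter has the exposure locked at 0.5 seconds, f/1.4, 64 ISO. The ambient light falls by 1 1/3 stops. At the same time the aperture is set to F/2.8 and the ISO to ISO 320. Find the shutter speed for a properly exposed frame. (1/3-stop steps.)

Scene light: 1 1/3 stops darker.
Aperture: f/1.4 → f/1.6 → f/1.8 → f/2 → f/2.2 → f/2.5 → f/2.8 — 2 stops narrower (darker).
ISO: 64 → 80 → 100 → 125 → 160 → 200 → 250 → 320 — 2 1/3 stops raised (brighter).
Net so far: 1 stop darker. Shutter speed: 0.5 → 0.6 → 0.8 → 1.

1 s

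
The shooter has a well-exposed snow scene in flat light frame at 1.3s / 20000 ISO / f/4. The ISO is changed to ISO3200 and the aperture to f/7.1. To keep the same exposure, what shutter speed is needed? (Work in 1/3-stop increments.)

ISO: 20000 → 16000 → 12800 → 10000 → 8000 → 6400 → 5000 → 4000 → 3200 — 2 2/3 stops dropped (darker).
Aperture: f/4 → f/4.5 → f/5 → f/5.6 → f/6.3 → f/7.1 — 1 2/3 stops smaller aperture (darker).
Net change so far: 4 1/3 stops darker. Offset with the shutter speed: 1.3 → 1.6 → 2 → 2.5 → 3.2 → 4 → 5 → 6 → 8 → 10 → 13 → 15 → 20 → 25.

25 s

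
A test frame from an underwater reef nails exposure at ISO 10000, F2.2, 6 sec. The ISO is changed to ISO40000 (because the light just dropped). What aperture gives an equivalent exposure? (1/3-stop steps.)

f/4.5

ISO: 10000 → 12800 → 16000 → 20000 → 25600 → 32000 → 40000 — 2 stops raised (brighter).
Need 2 stops darker from the aperture: f/2.2 → f/2.5 → f/2.8 → f/3.2 → f/3.5 → f/4 → f/4.5.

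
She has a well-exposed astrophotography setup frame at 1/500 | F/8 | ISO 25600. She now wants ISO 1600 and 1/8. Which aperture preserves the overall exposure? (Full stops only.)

ISO: 25600 → 12800 → 6400 → 3200 → 1600 — 4 stops lower (darker).
Shutter speed: 1/500 → 1/250 → 1/125 → 1/60 → 1/30 → 1/15 → 1/8 — 6 stops longer (brighter).
Net change so far: 2 stops brighter. Offset with the aperture: f/8 → f/11 → f/16.

f/16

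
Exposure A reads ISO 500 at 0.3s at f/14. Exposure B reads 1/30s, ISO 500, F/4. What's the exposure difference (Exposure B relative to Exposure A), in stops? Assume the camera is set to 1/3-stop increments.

1/3 stop brighter

Aperture: f/14 → f/13 → f/11 → f/10 → f/9 → f/8 → f/7.1 → f/6.3 → f/5.6 → f/5 → f/4.5 → f/4 — 3 2/3 stops larger aperture (brighter).
Shutter speed: 0.3 → 1/4 → 1/5 → 1/6 → 1/8 → 1/10 → 1/13 → 1/15 → 1/20 → 1/25 → 1/30 — 3 1/3 stops faster (darker).
ISO: unchanged.
Net: +3 2/3 −3 1/3 = +1/3 stops.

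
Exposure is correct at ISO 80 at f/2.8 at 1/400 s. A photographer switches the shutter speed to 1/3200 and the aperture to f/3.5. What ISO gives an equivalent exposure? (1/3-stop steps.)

ISO 1000

Shutter speed: 1/400 → 1/500 → 1/640 → 1/800 → 1/1000 → 1/1250 → 1/1600 → 1/2000 → 1/2500 → 1/3200 — 3 stops faster (darker).
Aperture: f/2.8 → f/3.2 → f/3.5 — 2/3 stop stopped down (darker).
Net change so far: 3 2/3 stops darker. Offset with the ISO: 80 → 100 → 125 → 160 → 200 → 250 → 320 → 400 → 500 → 640 → 800 → 1000.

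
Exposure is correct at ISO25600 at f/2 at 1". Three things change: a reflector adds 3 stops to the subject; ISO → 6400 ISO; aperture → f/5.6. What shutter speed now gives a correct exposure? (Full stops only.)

4 s

Scene light: 3 stops brighter.
ISO: 25600 → 12800 → 6400 — 2 stops dropped (darker).
Aperture: f/2 → f/2.8 → f/4 → f/5.6 — 3 stops narrower (darker).
Net so far: 2 stops darker. Shutter speed: 1 → 2 → 4.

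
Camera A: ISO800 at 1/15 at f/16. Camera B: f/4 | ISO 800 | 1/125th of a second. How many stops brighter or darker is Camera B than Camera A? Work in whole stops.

1 stop brighter

Aperture: f/16 → f/11 → f/8 → f/5.6 → f/4 — 4 stops wider (brighter).
Shutter speed: 1/15 → 1/30 → 1/60 → 1/125 — 3 stops shorter (darker).
ISO: unchanged.
Net: +4 −3 = +1 stop.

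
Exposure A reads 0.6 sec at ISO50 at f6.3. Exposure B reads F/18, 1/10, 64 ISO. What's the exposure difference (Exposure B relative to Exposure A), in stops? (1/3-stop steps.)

5 1/3 stops darker

Aperture: f/6.3 → f/7.1 → f/8 → f/9 → f/10 → f/11 → f/13 → f/14 → f/16 → f/18 — 3 stops narrower (darker).
Shutter speed: 0.6 → 0.5 → 0.4 → 0.3 → 1/4 → 1/5 → 1/6 → 1/8 → 1/10 — 2 2/3 stops faster (darker).
ISO: 50 → 64 — 1/3 stop raised (brighter).
Net: −3 −2 2/3 +1/3 = −5 1/3 stops.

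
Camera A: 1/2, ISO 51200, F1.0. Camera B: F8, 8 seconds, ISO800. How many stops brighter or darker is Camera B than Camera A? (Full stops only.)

Aperture: f/1.0 → f/1.4 → f/2 → f/2.8 → f/4 → f/5.6 → f/8 — 6 stops narrower (darker).
Shutter speed: 1/2 → 1 → 2 → 4 → 8 — 4 stops slower (brighter).
ISO: 51200 → 25600 → 12800 → 6400 → 3200 → 1600 → 800 — 6 stops lower (darker).
Net: −6 +4 −6 = −8 stops.

8 stops darker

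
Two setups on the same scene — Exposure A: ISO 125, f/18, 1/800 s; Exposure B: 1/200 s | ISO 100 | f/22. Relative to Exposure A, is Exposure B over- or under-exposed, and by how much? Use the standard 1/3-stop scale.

Aperture: f/18 → f/20 → f/22 — 2/3 stop stopped down (darker).
Shutter speed: 1/800 → 1/640 → 1/500 → 1/400 → 1/320 → 1/250 → 1/200 — 2 stops slower (brighter).
ISO: 125 → 100 — 1/3 stop dropped (darker).
Net: −2/3 +2 −1/3 = +1 stop.

1 stop brighter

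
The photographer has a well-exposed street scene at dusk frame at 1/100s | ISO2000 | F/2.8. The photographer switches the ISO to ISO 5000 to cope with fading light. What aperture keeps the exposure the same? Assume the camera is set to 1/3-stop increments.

f/4.5

ISO: 2000 → 2500 → 3200 → 4000 → 5000 — 1 1/3 stops raised (brighter).
Need 1 1/3 stops darker from the aperture: f/2.8 → f/3.2 → f/3.5 → f/4 → f/4.5.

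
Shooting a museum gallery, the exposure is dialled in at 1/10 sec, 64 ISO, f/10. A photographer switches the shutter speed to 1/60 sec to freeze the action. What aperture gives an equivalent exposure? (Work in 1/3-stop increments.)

f/4

Shutter speed: 1/10 → 1/13 → 1/15 → 1/20 → 1/25 → 1/30 → 1/40 → 1/50 → 1/60 — 2 2/3 stops shorter (darker).
Need 2 2/3 stops brighter from the aperture: f/10 → f/9 → f/8 → f/7.1 → f/6.3 → f/5.6 → f/5 → f/4.5 → f/4.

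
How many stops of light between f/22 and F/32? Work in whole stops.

1 stop

f/22 → f/32 — count the steps: 1 stop.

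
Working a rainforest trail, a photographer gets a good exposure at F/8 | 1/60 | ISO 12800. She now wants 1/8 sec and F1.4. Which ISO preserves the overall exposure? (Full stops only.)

ISO 50

Shutter speed: 1/60 → 1/30 → 1/15 → 1/8 — 3 stops longer (brighter).
Aperture: f/8 → f/5.6 → f/4 → f/2.8 → f/2 → f/1.4 — 5 stops opened up (brighter).
Net change so far: 8 stops brighter. Offset with the ISO: 12800 → 6400 → 3200 → 1600 → 800 → 400 → 200 → 100 → 50.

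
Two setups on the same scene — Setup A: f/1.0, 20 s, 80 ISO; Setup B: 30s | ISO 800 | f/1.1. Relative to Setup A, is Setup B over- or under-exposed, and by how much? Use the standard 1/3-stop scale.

3 2/3 stops brighter

Aperture: f/1.0 → f/1.1 — 1/3 stop stopped down (darker).
Shutter speed: 20 → 25 → 30 — 2/3 stop slower (brighter).
ISO: 80 → 100 → 125 → 160 → 200 → 250 → 320 → 400 → 500 → 640 → 800 — 3 1/3 stops higher (brighter).
Net: −1/3 +2/3 +3 1/3 = +3 2/3 stops.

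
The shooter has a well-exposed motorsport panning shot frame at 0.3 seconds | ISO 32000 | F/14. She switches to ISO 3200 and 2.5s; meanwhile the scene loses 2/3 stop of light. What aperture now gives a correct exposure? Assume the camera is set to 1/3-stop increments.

f/10

Scene light: 2/3 stop darker.
ISO: 32000 → 25600 → 20000 → 16000 → 12800 → 10000 → 8000 → 6400 → 5000 → 4000 → 3200 — 3 1/3 stops lower (darker).
Shutter speed: 0.3 → 0.4 → 0.5 → 0.6 → 0.8 → 1 → 1.3 → 1.6 → 2 → 2.5 — 3 stops longer (brighter).
Net so far: 1 stop darker. Aperture: f/14 → f/13 → f/11 → f/10.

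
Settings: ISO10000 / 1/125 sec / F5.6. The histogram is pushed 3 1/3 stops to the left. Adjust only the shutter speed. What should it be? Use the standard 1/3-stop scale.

Underexposed by 3 1/3 stops → need 3 1/3 stops brighter.
Shutter speed: 1/125 → 1/100 → 1/80 → 1/60 → 1/50 → 1/40 → 1/30 → 1/25 → 1/20 → 1/15 → 1/13.

1/13s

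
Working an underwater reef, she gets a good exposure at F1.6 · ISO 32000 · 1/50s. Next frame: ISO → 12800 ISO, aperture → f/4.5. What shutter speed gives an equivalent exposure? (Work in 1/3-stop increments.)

0.4 s

ISO: 32000 → 25600 → 20000 → 16000 → 12800 — 1 1/3 stops dropped (darker).
Aperture: f/1.6 → f/1.8 → f/2 → f/2.2 → f/2.5 → f/2.8 → f/3.2 → f/3.5 → f/4 → f/4.5 — 3 stops stopped down (darker).
Net change so far: 4 1/3 stops darker. Offset with the shutter speed: 1/50 → 1/40 → 1/30 → 1/25 → 1/20 → 1/15 → 1/13 → 1/10 → 1/8 → 1/6 → 1/5 → 1/4 → 0.3 → 0.4.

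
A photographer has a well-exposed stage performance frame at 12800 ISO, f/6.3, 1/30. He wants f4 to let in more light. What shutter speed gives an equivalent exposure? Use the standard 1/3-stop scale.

1/80s

Aperture: f/6.3 → f/5.6 → f/5 → f/4.5 → f/4 — 1 1/3 stops larger aperture (brighter).
Need 1 1/3 stops darker from the shutter speed: 1/30 → 1/40 → 1/50 → 1/60 → 1/80.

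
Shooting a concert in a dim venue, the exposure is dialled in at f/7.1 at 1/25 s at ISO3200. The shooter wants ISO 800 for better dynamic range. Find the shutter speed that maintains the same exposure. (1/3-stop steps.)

ISO: 3200 → 2500 → 2000 → 1600 → 1250 → 1000 → 800 — 2 stops dropped (darker).
Need 2 stops brighter from the shutter speed: 1/25 → 1/20 → 1/15 → 1/13 → 1/10 → 1/8 → 1/6.

1/6s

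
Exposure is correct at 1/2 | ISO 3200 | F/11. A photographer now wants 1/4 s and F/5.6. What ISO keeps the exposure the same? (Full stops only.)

Shutter speed: 1/2 → 1/4 — 1 stop shorter (darker).
Aperture: f/11 → f/8 → f/5.6 — 2 stops wider (brighter).
Net change so far: 1 stop brighter. Offset with the ISO: 3200 → 1600.

ISO 1600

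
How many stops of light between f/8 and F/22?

3 stops

f/8 → f/11 → f/16 → f/22 — count the steps: 3 stops.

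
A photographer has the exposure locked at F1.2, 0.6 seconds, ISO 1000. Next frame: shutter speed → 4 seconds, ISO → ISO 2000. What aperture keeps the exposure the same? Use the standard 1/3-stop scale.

f/4.5

Shutter speed: 0.6 → 0.8 → 1 → 1.3 → 1.6 → 2 → 2.5 → 3.2 → 4 — 2 2/3 stops slower (brighter).
ISO: 1000 → 1250 → 1600 → 2000 — 1 stop raised (brighter).
Net change so far: 3 2/3 stops brighter. Offset with the aperture: f/1.2 → f/1.4 → f/1.6 → f/1.8 → f/2 → f/2.2 → f/2.5 → f/2.8 → f/3.2 → f/3.5 → f/4 → f/4.5.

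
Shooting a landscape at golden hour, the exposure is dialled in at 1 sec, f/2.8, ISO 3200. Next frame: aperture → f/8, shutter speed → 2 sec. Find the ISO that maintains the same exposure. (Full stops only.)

ISO 12800

Aperture: f/2.8 → f/4 → f/5.6 → f/8 — 3 stops smaller aperture (darker).
Shutter speed: 1 → 2 — 1 stop longer (brighter).
Net change so far: 2 stops darker. Offset with the ISO: 3200 → 6400 → 12800.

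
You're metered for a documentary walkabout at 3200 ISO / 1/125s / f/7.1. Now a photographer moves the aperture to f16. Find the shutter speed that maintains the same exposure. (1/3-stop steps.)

Aperture: f/7.1 → f/8 → f/9 → f/10 → f/11 → f/13 → f/14 → f/16 — 2 1/3 stops smaller aperture (darker).
Need 2 1/3 stops brighter from the shutter speed: 1/125 → 1/100 → 1/80 → 1/60 → 1/50 → 1/40 → 1/30 → 1/25.

1/25s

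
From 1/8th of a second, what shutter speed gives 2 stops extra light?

1/2s

Shutter speed: 1/8 → 1/4 → 1/2 — 2 stops slower (brighter).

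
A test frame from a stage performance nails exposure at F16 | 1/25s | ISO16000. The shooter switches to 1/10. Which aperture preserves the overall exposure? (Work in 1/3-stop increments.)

Shutter speed: 1/25 → 1/20 → 1/15 → 1/13 → 1/10 — 1 1/3 stops slower (brighter).
Need 1 1/3 stops darker from the aperture: f/16 → f/18 → f/20 → f/22 → f/25.

f/25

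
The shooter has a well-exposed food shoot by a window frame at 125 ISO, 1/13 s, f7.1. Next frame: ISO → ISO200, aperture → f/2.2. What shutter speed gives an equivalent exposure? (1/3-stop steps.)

1/200s

ISO: 125 → 160 → 200 — 2/3 stop higher (brighter).
Aperture: f/7.1 → f/6.3 → f/5.6 → f/5 → f/4.5 → f/4 → f/3.5 → f/3.2 → f/2.8 → f/2.5 → f/2.2 — 3 1/3 stops opened up (brighter).
Net change so far: 4 stops brighter. Offset with the shutter speed: 1/13 → 1/15 → 1/20 → 1/25 → 1/30 → 1/40 → 1/50 → 1/60 → 1/80 → 1/100 → 1/125 → 1/160 → 1/200.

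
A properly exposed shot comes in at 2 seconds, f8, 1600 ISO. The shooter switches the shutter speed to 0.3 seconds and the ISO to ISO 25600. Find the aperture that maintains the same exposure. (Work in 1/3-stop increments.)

f/13

Shutter speed: 2 → 1.6 → 1.3 → 1 → 0.8 → 0.6 → 0.5 → 0.4 → 0.3 — 2 2/3 stops shorter (darker).
ISO: 1600 → 2000 → 2500 → 3200 → 4000 → 5000 → 6400 → 8000 → 10000 → 12800 → 16000 → 20000 → 25600 — 4 stops raised (brighter).
Net change so far: 1 1/3 stops brighter. Offset with the aperture: f/8 → f/9 → f/10 → f/11 → f/13.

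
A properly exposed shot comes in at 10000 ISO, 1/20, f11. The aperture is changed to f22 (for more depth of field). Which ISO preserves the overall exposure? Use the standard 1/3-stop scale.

Aperture: f/11 → f/13 → f/14 → f/16 → f/18 → f/20 → f/22 — 2 stops smaller aperture (darker).
Need 2 stops brighter from the ISO: 10000 → 12800 → 16000 → 20000 → 25600 → 32000 → 40000.

ISO 40000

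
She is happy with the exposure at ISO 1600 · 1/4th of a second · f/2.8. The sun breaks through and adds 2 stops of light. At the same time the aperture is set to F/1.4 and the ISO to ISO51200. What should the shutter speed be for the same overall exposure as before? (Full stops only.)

1/2000s

Scene light: 2 stops brighter.
Aperture: f/2.8 → f/2 → f/1.4 — 2 stops wider (brighter).
ISO: 1600 → 3200 → 6400 → 12800 → 25600 → 51200 — 5 stops higher (brighter).
Net so far: 9 stops brighter. Shutter speed: 1/4 → 1/8 → 1/15 → 1/30 → 1/60 → 1/125 → 1/250 → 1/500 → 1/1000 → 1/2000.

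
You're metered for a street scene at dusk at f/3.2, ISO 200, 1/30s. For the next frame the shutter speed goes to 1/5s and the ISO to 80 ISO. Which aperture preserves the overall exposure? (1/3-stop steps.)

f/5

Shutter speed: 1/30 → 1/25 → 1/20 → 1/15 → 1/13 → 1/10 → 1/8 → 1/6 → 1/5 — 2 2/3 stops slower (brighter).
ISO: 200 → 160 → 125 → 100 → 80 — 1 1/3 stops dropped (darker).
Net change so far: 1 1/3 stops brighter. Offset with the aperture: f/3.2 → f/3.5 → f/4 → f/4.5 → f/5.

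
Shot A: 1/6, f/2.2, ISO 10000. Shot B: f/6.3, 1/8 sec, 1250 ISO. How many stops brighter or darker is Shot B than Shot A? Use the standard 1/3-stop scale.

6 1/3 stops darker

Aperture: f/2.2 → f/2.5 → f/2.8 → f/3.2 → f/3.5 → f/4 → f/4.5 → f/5 → f/5.6 → f/6.3 — 3 stops smaller aperture (darker).
Shutter speed: 1/6 → 1/8 — 1/3 stop faster (darker).
ISO: 10000 → 8000 → 6400 → 5000 → 4000 → 3200 → 2500 → 2000 → 1600 → 1250 — 3 stops dropped (darker).
Net: −3 −1/3 −3 = −6 1/3 stops.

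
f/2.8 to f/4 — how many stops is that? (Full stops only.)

f/2.8 → f/4 — count the steps: 1 stop.

1 stop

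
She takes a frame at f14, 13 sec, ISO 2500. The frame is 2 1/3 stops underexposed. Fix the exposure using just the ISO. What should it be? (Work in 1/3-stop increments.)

ISO 12800

Underexposed by 2 1/3 stops → need 2 1/3 stops brighter.
ISO: 2500 → 3200 → 4000 → 5000 → 6400 → 8000 → 10000 → 12800.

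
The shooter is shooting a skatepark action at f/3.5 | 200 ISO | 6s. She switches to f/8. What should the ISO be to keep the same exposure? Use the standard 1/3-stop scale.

Aperture: f/3.5 → f/4 → f/4.5 → f/5 → f/5.6 → f/6.3 → f/7.1 → f/8 — 2 1/3 stops stopped down (darker).
Need 2 1/3 stops brighter from the ISO: 200 → 250 → 320 → 400 → 500 → 640 → 800 → 1000.

ISO 1000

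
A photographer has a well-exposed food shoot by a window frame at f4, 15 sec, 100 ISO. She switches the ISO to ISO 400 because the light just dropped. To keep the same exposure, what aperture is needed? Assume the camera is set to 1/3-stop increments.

f/8

ISO: 100 → 125 → 160 → 200 → 250 → 320 → 400 — 2 stops higher (brighter).
Need 2 stops darker from the aperture: f/4 → f/4.5 → f/5 → f/5.6 → f/6.3 → f/7.1 → f/8.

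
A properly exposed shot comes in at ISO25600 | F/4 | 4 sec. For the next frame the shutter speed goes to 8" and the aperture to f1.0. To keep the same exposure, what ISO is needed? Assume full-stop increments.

ISO 800

Shutter speed: 4 → 8 — 1 stop longer (brighter).
Aperture: f/4 → f/2.8 → f/2 → f/1.4 → f/1.0 — 4 stops larger aperture (brighter).
Net change so far: 5 stops brighter. Offset with the ISO: 25600 → 12800 → 6400 → 3200 → 1600 → 800.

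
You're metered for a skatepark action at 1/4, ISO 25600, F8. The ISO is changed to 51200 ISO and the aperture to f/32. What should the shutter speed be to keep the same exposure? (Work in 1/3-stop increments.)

2 s

ISO: 25600 → 32000 → 40000 → 51200 — 1 stop higher (brighter).
Aperture: f/8 → f/9 → f/10 → f/11 → f/13 → f/14 → f/16 → f/18 → f/20 → f/22 → f/25 → f/29 → f/32 — 4 stops smaller aperture (darker).
Net change so far: 3 stops darker. Offset with the shutter speed: 1/4 → 0.3 → 0.4 → 0.5 → 0.6 → 0.8 → 1 → 1.3 → 1.6 → 2.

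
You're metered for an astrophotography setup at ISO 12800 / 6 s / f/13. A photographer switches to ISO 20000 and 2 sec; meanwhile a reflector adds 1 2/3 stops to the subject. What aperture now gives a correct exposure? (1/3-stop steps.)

Scene light: 1 2/3 stops brighter.
ISO: 12800 → 16000 → 20000 — 2/3 stop higher (brighter).
Shutter speed: 6 → 5 → 4 → 3.2 → 2.5 → 2 — 1 2/3 stops faster (darker).
Net so far: 2/3 stop brighter. Aperture: f/13 → f/14 → f/16.

f/16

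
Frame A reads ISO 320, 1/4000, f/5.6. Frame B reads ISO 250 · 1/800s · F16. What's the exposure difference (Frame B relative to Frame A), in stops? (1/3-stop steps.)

1 stop darker

Aperture: f/5.6 → f/6.3 → f/7.1 → f/8 → f/9 → f/10 → f/11 → f/13 → f/14 → f/16 — 3 stops smaller aperture (darker).
Shutter speed: 1/4000 → 1/3200 → 1/2500 → 1/2000 → 1/1600 → 1/1250 → 1/1000 → 1/800 — 2 1/3 stops slower (brighter).
ISO: 320 → 250 — 1/3 stop lower (darker).
Net: −3 +2 1/3 −1/3 = −1 stop.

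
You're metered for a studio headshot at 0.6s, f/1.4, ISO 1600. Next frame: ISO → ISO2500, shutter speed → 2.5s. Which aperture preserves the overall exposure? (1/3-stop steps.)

f/3.5

ISO: 1600 → 2000 → 2500 — 2/3 stop higher (brighter).
Shutter speed: 0.6 → 0.8 → 1 → 1.3 → 1.6 → 2 → 2.5 — 2 stops longer (brighter).
Net change so far: 2 2/3 stops brighter. Offset with the aperture: f/1.4 → f/1.6 → f/1.8 → f/2 → f/2.2 → f/2.5 → f/2.8 → f/3.2 → f/3.5.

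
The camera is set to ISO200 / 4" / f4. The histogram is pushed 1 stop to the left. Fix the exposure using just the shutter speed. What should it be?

Underexposed by 1 stop → need 1 stop brighter.
Shutter speed: 4 → 8.

8 s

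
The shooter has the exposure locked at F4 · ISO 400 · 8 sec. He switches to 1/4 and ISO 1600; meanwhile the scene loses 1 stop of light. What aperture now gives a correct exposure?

f/1.0

Scene light: 1 stop darker.
Shutter speed: 8 → 4 → 2 → 1 → 1/2 → 1/4 — 5 stops shorter (darker).
ISO: 400 → 800 → 1600 — 2 stops higher (brighter).
Net so far: 4 stops darker. Aperture: f/4 → f/2.8 → f/2 → f/1.4 → f/1.0.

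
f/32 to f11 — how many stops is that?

f/32 → f/22 → f/16 → f/11 — count the steps: 3 stops.

3 stops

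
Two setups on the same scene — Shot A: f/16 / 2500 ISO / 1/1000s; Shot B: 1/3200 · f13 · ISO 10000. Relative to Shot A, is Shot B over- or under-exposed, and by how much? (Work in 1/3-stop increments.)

1 stop brighter

Aperture: f/16 → f/14 → f/13 — 2/3 stop larger aperture (brighter).
Shutter speed: 1/1000 → 1/1250 → 1/1600 → 1/2000 → 1/2500 → 1/3200 — 1 2/3 stops faster (darker).
ISO: 2500 → 3200 → 4000 → 5000 → 6400 → 8000 → 10000 — 2 stops higher (brighter).
Net: +2/3 −1 2/3 +2 = +1 stop.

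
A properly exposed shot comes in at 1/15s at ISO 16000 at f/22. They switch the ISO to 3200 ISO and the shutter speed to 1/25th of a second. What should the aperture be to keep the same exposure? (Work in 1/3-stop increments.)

ISO: 16000 → 12800 → 10000 → 8000 → 6400 → 5000 → 4000 → 3200 — 2 1/3 stops lower (darker).
Shutter speed: 1/15 → 1/20 → 1/25 — 2/3 stop shorter (darker).
Net change so far: 3 stops darker. Offset with the aperture: f/22 → f/20 → f/18 → f/16 → f/14 → f/13 → f/11 → f/10 → f/9 → f/8.

f/8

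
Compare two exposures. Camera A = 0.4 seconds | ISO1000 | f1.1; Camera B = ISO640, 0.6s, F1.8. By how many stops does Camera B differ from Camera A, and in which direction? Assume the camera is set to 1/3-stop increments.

Aperture: f/1.1 → f/1.2 → f/1.4 → f/1.6 → f/1.8 — 1 1/3 stops narrower (darker).
Shutter speed: 0.4 → 0.5 → 0.6 — 2/3 stop slower (brighter).
ISO: 1000 → 800 → 640 — 2/3 stop lower (darker).
Net: −1 1/3 +2/3 −2/3 = −1 1/3 stops.

1 1/3 stops darker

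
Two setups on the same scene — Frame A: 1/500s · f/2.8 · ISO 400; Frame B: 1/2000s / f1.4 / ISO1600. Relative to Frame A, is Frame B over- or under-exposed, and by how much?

Aperture: f/2.8 → f/2 → f/1.4 — 2 stops opened up (brighter).
Shutter speed: 1/500 → 1/1000 → 1/2000 — 2 stops shorter (darker).
ISO: 400 → 800 → 1600 — 2 stops higher (brighter).
Net: +2 −2 +2 = +2 stops.

2 stops brighter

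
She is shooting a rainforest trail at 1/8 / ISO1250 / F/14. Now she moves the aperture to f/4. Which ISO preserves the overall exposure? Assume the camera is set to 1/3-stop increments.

Aperture: f/14 → f/13 → f/11 → f/10 → f/9 → f/8 → f/7.1 → f/6.3 → f/5.6 → f/5 → f/4.5 → f/4 — 3 2/3 stops wider (brighter).
Need 3 2/3 stops darker from the ISO: 1250 → 1000 → 800 → 640 → 500 → 400 → 320 → 250 → 200 → 160 → 125 → 100.

ISO 100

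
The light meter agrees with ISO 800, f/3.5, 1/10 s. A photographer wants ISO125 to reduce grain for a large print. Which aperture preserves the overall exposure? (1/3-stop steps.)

f/1.4

ISO: 800 → 640 → 500 → 400 → 320 → 250 → 200 → 160 → 125 — 2 2/3 stops dropped (darker).
Need 2 2/3 stops brighter from the aperture: f/3.5 → f/3.2 → f/2.8 → f/2.5 → f/2.2 → f/2 → f/1.8 → f/1.6 → f/1.4.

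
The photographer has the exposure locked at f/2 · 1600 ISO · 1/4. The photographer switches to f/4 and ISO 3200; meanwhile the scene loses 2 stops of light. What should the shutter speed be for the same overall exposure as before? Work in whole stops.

2 s

Scene light: 2 stops darker.
Aperture: f/2 → f/2.8 → f/4 — 2 stops narrower (darker).
ISO: 1600 → 3200 — 1 stop higher (brighter).
Net so far: 3 stops darker. Shutter speed: 1/4 → 1/2 → 1 → 2.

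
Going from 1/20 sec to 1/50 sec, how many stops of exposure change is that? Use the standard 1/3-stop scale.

1 1/3 stops

1/20 → 1/25 → 1/30 → 1/40 → 1/50 — count the steps: 4 third-stops = 1 1/3 stops.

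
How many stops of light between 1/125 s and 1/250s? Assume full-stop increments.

1 stop

1/125 → 1/250 — count the steps: 1 stop.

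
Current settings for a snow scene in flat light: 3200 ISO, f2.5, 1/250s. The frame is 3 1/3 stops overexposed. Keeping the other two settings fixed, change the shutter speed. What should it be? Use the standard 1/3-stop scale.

1/2500s

Overexposed by 3 1/3 stops → need 3 1/3 stops darker.
Shutter speed: 1/250 → 1/320 → 1/400 → 1/500 → 1/640 → 1/800 → 1/1000 → 1/1250 → 1/1600 → 1/2000 → 1/2500.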